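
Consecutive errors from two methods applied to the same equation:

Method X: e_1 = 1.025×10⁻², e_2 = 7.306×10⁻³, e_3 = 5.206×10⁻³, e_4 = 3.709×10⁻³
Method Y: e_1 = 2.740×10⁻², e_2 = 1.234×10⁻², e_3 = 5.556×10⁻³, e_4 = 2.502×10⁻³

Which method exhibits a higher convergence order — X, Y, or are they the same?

Method X: p ≈ ln(3.709×10⁻³/5.206×10⁻³)/ln(5.206×10⁻³/7.306×10⁻³) ≈ 1.00.
Method Y: p ≈ ln(2.502×10⁻³/5.556×10⁻³)/ln(5.556×10⁻³/1.234×10⁻²) ≈ 1.00.
Both orders ≈ 1.0 — effectively the same.

same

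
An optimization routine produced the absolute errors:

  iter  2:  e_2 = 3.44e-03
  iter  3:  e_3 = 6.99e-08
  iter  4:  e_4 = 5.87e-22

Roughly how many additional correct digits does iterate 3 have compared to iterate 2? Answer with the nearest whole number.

5

Digits gained ≈ log₁₀(e_2/e_3) = log₁₀(3.44e-03/6.99e-08) = log₁₀(49213.2) ≈ 4.692.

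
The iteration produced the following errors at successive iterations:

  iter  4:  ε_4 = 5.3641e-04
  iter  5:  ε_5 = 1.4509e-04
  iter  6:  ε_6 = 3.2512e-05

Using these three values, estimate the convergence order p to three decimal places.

1.144

p ≈ ln(ε_6/ε_5) / ln(ε_5/ε_4)
  = ln(3.2512e-05/1.4509e-04) / ln(1.4509e-04/5.3641e-04)
  = ln(0.224082) / ln(0.270483)
  = -1.495743 / -1.307546 ≈ 1.143931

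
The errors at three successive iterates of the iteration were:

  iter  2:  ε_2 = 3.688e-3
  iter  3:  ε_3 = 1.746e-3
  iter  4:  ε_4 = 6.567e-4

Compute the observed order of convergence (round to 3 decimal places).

p ≈ ln(ε_4/ε_3) / ln(ε_3/ε_2)
  = ln(6.567e-4/1.746e-3) / ln(1.746e-3/3.688e-3)
  = ln(0.376117) / ln(0.473427)
  = -0.977855 / -0.747758 ≈ 1.307716

1.308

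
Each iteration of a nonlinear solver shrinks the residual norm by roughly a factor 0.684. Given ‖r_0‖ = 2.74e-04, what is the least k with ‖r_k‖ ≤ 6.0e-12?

After k steps, ‖r_k‖ ≈ 2.74e-04·0.684^k.
Need 0.684^k ≤ 6.0e-12/2.74e-04 = 2.18978e-08.
k ≥ ln(2.18978e-08)/ln(0.684) = -17.6369/-0.37980 = 46.437.
Smallest integer k = 47.

47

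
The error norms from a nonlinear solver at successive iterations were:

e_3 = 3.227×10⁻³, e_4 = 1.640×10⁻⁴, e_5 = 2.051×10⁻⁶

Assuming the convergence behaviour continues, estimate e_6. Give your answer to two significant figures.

3.3e-9

First estimate the order: p ≈ ln(e_5/e_4) / ln(e_4/e_3) = ln(2.051×10⁻⁶/1.640×10⁻⁴)/ln(1.640×10⁻⁴/3.227×10⁻³) = ln(0.0125061)/ln(0.0508212) ≈ 1.4706.
Then e_6 ≈ e_5·(e_5/e_4)^p = 2.051×10⁻⁶·(0.0125061)^1.4706 = 2.051×10⁻⁶·0.00159084 ≈ 3.263e-09.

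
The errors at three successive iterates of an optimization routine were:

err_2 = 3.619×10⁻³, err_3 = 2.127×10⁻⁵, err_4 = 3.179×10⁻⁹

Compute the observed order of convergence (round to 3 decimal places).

1.715

p ≈ ln(err_4/err_3) / ln(err_3/err_2)
  = ln(3.179×10⁻⁹/2.127×10⁻⁵) / ln(2.127×10⁻⁵/3.619×10⁻³)
  = ln(0.000149459) / ln(0.00587731)
  = -8.808488 / -5.136656 ≈ 1.714829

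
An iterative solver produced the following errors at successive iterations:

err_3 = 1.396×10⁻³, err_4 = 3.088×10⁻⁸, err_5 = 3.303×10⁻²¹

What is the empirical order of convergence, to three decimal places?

p ≈ ln(err_5/err_4) / ln(err_4/err_3)
  = ln(3.303×10⁻²¹/3.088×10⁻⁸) / ln(3.088×10⁻⁸/1.396×10⁻³)
  = ln(1.06962e-13) / ln(2.21203e-05)
  = -29.866303 / -10.719015 ≈ 2.786292

2.786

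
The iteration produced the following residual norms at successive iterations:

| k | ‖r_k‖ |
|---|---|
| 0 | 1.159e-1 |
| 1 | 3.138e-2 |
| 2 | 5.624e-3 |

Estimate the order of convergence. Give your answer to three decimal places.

1.316

p ≈ ln(‖r_2‖/‖r_1‖) / ln(‖r_1‖/‖r_0‖)
  = ln(5.624e-3/3.138e-2) / ln(3.138e-2/1.159e-1)
  = ln(0.179222) / ln(0.270751)
  = -1.719130 / -1.306556 ≈ 1.315772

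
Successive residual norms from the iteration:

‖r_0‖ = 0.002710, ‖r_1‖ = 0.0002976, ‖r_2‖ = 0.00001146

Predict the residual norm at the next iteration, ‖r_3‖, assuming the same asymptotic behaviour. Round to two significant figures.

9.4e-8

First estimate the order: p ≈ ln(‖r_2‖/‖r_1‖) / ln(‖r_1‖/‖r_0‖) = ln(0.00001146/0.0002976)/ln(0.0002976/0.002710) = ln(0.0385081)/ln(0.109815) ≈ 1.4744.
Then ‖r_3‖ ≈ ‖r_2‖·(‖r_2‖/‖r_1‖)^p = 0.00001146·(0.0385081)^1.4744 = 0.00001146·0.00821368 ≈ 9.413e-08.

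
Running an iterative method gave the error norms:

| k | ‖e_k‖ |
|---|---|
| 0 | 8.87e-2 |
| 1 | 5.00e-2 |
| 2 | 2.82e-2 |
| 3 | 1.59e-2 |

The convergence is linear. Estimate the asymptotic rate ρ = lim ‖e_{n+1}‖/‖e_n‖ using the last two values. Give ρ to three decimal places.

ρ ≈ ‖e_3‖/‖e_2‖ = 1.59e-2/2.82e-2 = 0.56383

0.564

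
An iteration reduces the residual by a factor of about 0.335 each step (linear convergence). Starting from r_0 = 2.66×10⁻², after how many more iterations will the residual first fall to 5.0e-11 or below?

19

After k steps, r_k ≈ 2.66×10⁻²·0.335^k.
Need 0.335^k ≤ 5.0e-11/2.66×10⁻² = 1.8797e-09.
k ≥ ln(1.8797e-09)/ln(0.335) = -20.0922/-1.09362 = 18.372.
Smallest integer k = 19.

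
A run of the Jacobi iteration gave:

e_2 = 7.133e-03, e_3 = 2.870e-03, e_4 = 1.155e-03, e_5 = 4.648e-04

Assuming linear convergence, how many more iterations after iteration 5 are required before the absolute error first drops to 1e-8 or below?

12

Rate ρ ≈ e_5/e_4 = 4.648e-04/1.155e-03 = 0.4024.
After j more steps, e_{5+j} ≈ 4.648e-04·ρ^j; need ρ^j ≤ 1e-8/4.648e-04 = 2.15146e-05.
j ≥ ln(2.15146e-05)/ln(0.4024) = -10.7468/-0.91031 = 11.806.
So 12 more iterations are needed.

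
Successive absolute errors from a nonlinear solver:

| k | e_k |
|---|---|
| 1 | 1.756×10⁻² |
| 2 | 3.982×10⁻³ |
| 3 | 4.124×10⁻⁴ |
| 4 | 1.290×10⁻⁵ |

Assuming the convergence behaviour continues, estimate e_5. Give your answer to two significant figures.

6.5e-8

First estimate the order: p ≈ ln(e_4/e_3) / ln(e_3/e_2) = ln(1.290×10⁻⁵/4.124×10⁻⁴)/ln(4.124×10⁻⁴/3.982×10⁻³) = ln(0.0312803)/ln(0.103566) ≈ 1.5280.
Then e_5 ≈ e_4·(e_4/e_3)^p = 1.290×10⁻⁵·(0.0312803)^1.5280 = 1.290×10⁻⁵·0.00502081 ≈ 6.477e-08.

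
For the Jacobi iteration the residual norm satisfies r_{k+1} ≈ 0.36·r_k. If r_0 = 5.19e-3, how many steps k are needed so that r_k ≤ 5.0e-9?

14

After k steps, r_k ≈ 5.19e-3·0.36^k.
Need 0.36^k ≤ 5.0e-9/5.19e-3 = 9.63391e-07.
k ≥ ln(9.63391e-07)/ln(0.36) = -13.8528/-1.02165 = 13.559.
Smallest integer k = 14.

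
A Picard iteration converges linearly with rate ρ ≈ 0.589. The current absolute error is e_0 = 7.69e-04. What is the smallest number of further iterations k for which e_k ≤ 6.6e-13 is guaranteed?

40

After k steps, e_k ≈ 7.69e-04·0.589^k.
Need 0.589^k ≤ 6.6e-13/7.69e-04 = 8.58257e-10.
k ≥ ln(8.58257e-10)/ln(0.589) = -20.8761/-0.52933 = 39.439.
Smallest integer k = 40.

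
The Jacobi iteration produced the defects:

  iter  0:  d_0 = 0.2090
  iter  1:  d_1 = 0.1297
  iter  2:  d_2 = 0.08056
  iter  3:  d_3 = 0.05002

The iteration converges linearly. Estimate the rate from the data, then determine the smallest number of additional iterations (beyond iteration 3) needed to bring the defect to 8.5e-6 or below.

Rate ρ ≈ d_3/d_2 = 0.05002/0.08056 = 0.6209.
After j more steps, d_{3+j} ≈ 0.05002·ρ^j; need ρ^j ≤ 8.5e-6/0.05002 = 0.000169932.
j ≥ ln(0.000169932)/ln(0.6209) = -8.6801/-0.47659 = 18.213.
So 19 more iterations are needed.

19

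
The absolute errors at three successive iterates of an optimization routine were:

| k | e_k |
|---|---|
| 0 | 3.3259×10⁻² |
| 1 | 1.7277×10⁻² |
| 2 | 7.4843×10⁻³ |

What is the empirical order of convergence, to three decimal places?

p ≈ ln(e_2/e_1) / ln(e_1/e_0)
  = ln(7.4843×10⁻³/1.7277×10⁻²) / ln(1.7277×10⁻²/3.3259×10⁻²)
  = ln(0.433194) / ln(0.519468)
  = -0.836570 / -0.654950 ≈ 1.277304

1.277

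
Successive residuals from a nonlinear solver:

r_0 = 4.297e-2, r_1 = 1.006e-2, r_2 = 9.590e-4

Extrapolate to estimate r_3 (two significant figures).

First estimate the order: p ≈ ln(r_2/r_1) / ln(r_1/r_0) = ln(9.590e-4/1.006e-2)/ln(1.006e-2/4.297e-2) = ln(0.095328)/ln(0.234117) ≈ 1.6188.
Then r_3 ≈ r_2·(r_2/r_1)^p = 9.590e-4·(0.095328)^1.6188 = 9.590e-4·0.0222619 ≈ 2.135e-05.

2.1e-5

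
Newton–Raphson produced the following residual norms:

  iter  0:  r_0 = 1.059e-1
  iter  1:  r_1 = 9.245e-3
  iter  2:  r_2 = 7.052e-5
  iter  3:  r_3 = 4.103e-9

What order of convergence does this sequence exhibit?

2

Consecutive ratios: r_3/r_2 = 4.103e-9/7.052e-5 = 5.81821e-05, r_2/r_1 = 7.052e-5/9.245e-3 = 0.00762791.
p ≈ ln(5.81821e-05)/ln(0.00762791) = -9.7519/-4.8759 ≈ 2.00.
So the convergence is quadratic (order 2).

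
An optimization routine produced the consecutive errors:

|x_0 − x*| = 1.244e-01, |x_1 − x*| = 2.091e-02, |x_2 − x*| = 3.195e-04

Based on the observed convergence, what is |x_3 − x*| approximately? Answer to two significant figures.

First estimate the order: p ≈ ln(|x_2 − x*|/|x_1 − x*|) / ln(|x_1 − x*|/|x_0 − x*|) = ln(3.195e-04/2.091e-02)/ln(2.091e-02/1.244e-01) = ln(0.0152798)/ln(0.168087) ≈ 2.3447.
Then |x_3 − x*| ≈ |x_2 − x*|·(|x_2 − x*|/|x_1 − x*|)^p = 3.195e-04·(0.0152798)^2.3447 = 3.195e-04·5.5246e-05 ≈ 1.765e-08.

1.8e-8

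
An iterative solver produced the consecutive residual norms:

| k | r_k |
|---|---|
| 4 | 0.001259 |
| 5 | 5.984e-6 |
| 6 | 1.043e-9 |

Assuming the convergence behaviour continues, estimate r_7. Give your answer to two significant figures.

First estimate the order: p ≈ ln(r_6/r_5) / ln(r_5/r_4) = ln(1.043e-9/5.984e-6)/ln(5.984e-6/0.001259) = ln(0.000174298)/ln(0.00475298) ≈ 1.6180.
Then r_7 ≈ r_6·(r_6/r_5)^p = 1.043e-9·(0.000174298)^1.6180 = 1.043e-9·8.28726e-07 ≈ 8.644e-16.

8.6e-16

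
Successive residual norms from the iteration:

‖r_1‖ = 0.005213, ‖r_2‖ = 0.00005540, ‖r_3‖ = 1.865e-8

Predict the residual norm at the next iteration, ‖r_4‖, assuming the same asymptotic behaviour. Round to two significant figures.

1.4e-14

First estimate the order: p ≈ ln(‖r_3‖/‖r_2‖) / ln(‖r_2‖/‖r_1‖) = ln(1.865e-8/0.00005540)/ln(0.00005540/0.005213) = ln(0.000336643)/ln(0.0106273) ≈ 1.7597.
Then ‖r_4‖ ≈ ‖r_3‖·(‖r_3‖/‖r_2‖)^p = 1.865e-8·(0.000336643)^1.7597 = 1.865e-8·7.74213e-07 ≈ 1.444e-14.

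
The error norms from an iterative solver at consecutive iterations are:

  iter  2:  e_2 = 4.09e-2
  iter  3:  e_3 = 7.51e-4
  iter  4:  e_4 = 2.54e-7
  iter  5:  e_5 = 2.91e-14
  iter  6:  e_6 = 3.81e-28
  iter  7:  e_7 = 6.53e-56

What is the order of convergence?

Consecutive ratios: e_7/e_6 = 6.53e-56/3.81e-28 = 1.71391e-28, e_6/e_5 = 3.81e-28/2.91e-14 = 1.30928e-14.
p ≈ ln(1.71391e-28)/ln(1.30928e-14) = -63.9336/-31.9667 ≈ 2.00.
So the convergence is quadratic (order 2).

2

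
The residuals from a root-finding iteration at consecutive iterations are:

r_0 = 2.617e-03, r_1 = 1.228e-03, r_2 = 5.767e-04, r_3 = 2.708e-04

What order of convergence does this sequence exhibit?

Consecutive ratios: r_3/r_2 = 2.708e-04/5.767e-04 = 0.469568, r_2/r_1 = 5.767e-04/1.228e-03 = 0.469625.
p ≈ ln(0.469568)/ln(0.469625) = -0.7559/-0.7558 ≈ 1.00.
So the convergence is linear (order 1).

1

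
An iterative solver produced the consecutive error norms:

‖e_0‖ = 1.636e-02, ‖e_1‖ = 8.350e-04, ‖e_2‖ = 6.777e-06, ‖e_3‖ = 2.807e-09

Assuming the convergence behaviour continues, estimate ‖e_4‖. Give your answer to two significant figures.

First estimate the order: p ≈ ln(‖e_3‖/‖e_2‖) / ln(‖e_2‖/‖e_1‖) = ln(2.807e-09/6.777e-06)/ln(6.777e-06/8.350e-04) = ln(0.000414195)/ln(0.00811617) ≈ 1.6181.
Then ‖e_4‖ ≈ ‖e_3‖·(‖e_3‖/‖e_2‖)^p = 2.807e-09·(0.000414195)^1.6181 = 2.807e-09·3.35969e-06 ≈ 9.431e-15.

9.4e-15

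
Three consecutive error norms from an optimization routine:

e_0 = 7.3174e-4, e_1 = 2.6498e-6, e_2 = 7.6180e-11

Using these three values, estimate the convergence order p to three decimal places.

p ≈ ln(e_2/e_1) / ln(e_1/e_0)
  = ln(7.6180e-11/2.6498e-6) / ln(2.6498e-6/7.3174e-4)
  = ln(2.87493e-05) / ln(0.00362123)
  = -10.456897 / -5.620942 ≈ 1.860346

1.860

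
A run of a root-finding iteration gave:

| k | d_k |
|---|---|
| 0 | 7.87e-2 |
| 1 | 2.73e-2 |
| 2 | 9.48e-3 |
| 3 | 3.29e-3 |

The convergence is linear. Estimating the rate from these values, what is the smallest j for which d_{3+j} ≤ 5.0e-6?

7

Rate ρ ≈ d_3/d_2 = 3.29e-3/9.48e-3 = 0.3470.
After j more steps, d_{3+j} ≈ 3.29e-3·ρ^j; need ρ^j ≤ 5.0e-6/3.29e-3 = 0.00151976.
j ≥ ln(0.00151976)/ln(0.3470) = -6.4892/-1.05843 = 6.131.
So 7 more iterations are needed.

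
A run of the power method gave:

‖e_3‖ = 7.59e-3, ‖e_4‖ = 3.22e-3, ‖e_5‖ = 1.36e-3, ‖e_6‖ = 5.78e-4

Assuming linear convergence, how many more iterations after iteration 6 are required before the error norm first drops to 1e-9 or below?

16

Rate ρ ≈ ‖e_6‖/‖e_5‖ = 5.78e-4/1.36e-3 = 0.4250.
After j more steps, ‖e_{6+j}‖ ≈ 5.78e-4·ρ^j; need ρ^j ≤ 1e-9/5.78e-4 = 1.7301e-06.
j ≥ ln(1.7301e-06)/ln(0.4250) = -13.2673/-0.85567 = 15.505.
So 16 more iterations are needed.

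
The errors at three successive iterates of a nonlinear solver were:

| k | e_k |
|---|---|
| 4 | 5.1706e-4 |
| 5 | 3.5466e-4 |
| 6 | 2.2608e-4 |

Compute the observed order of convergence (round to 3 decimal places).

1.194

p ≈ ln(e_6/e_5) / ln(e_5/e_4)
  = ln(2.2608e-4/3.5466e-4) / ln(3.5466e-4/5.1706e-4)
  = ln(0.637456) / ln(0.685917)
  = -0.450270 / -0.376999 ≈ 1.194353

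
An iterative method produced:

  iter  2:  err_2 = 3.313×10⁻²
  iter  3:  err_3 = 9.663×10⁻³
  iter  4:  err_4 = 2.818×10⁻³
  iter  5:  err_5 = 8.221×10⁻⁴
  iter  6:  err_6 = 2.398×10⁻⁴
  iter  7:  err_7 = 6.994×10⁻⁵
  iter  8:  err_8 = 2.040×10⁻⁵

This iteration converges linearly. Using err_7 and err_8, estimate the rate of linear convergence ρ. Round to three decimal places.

ρ ≈ err_8/err_7 = 2.040×10⁻⁵/6.994×10⁻⁵ = 0.29168

0.292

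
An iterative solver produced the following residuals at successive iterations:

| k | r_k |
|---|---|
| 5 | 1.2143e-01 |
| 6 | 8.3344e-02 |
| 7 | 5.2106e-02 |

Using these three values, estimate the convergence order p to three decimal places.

1.248

p ≈ ln(r_7/r_6) / ln(r_6/r_5)
  = ln(5.2106e-02/8.3344e-02) / ln(8.3344e-02/1.2143e-01)
  = ln(0.625192) / ln(0.686354)
  = -0.469696 / -0.376362 ≈ 1.247990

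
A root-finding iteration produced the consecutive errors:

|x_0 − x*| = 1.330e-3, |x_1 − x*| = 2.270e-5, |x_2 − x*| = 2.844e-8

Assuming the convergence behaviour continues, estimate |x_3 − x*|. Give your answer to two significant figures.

4.9e-13

First estimate the order: p ≈ ln(|x_2 − x*|/|x_1 − x*|) / ln(|x_1 − x*|/|x_0 − x*|) = ln(2.844e-8/2.270e-5)/ln(2.270e-5/1.330e-3) = ln(0.00125286)/ln(0.0170677) ≈ 1.6416.
Then |x_3 − x*| ≈ |x_2 − x*|·(|x_2 − x*|/|x_1 − x*|)^p = 2.844e-8·(0.00125286)^1.6416 = 2.844e-8·1.72154e-05 ≈ 4.896e-13.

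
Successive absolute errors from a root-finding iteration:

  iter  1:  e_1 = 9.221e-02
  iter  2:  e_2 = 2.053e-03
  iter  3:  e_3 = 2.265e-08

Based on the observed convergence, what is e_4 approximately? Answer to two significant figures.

First estimate the order: p ≈ ln(e_3/e_2) / ln(e_2/e_1) = ln(2.265e-08/2.053e-03)/ln(2.053e-03/9.221e-02) = ln(1.10326e-05)/ln(0.0222644) ≈ 3.0001.
Then e_4 ≈ e_3·(e_3/e_2)^p = 2.265e-08·(1.10326e-05)^3.0001 = 2.265e-08·1.34134e-15 ≈ 3.038e-23.

3.0e-23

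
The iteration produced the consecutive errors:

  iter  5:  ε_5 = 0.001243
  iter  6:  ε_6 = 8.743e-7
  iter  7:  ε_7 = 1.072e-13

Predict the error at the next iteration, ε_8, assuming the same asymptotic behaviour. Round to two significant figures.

7.6e-29

First estimate the order: p ≈ ln(ε_7/ε_6) / ln(ε_6/ε_5) = ln(1.072e-13/8.743e-7)/ln(8.743e-7/0.001243) = ln(1.22612e-07)/ln(0.000703379) ≈ 2.1922.
Then ε_8 ≈ ε_7·(ε_7/ε_6)^p = 1.072e-13·(1.22612e-07)^2.1922 = 1.072e-13·7.05801e-16 ≈ 7.566e-29.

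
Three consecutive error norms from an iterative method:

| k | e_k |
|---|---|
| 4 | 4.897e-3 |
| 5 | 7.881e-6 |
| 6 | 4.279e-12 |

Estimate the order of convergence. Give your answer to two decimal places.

p ≈ ln(e_6/e_5) / ln(e_5/e_4)
  = ln(4.279e-12/7.881e-6) / ln(7.881e-6/4.897e-3)
  = ln(5.42951e-07) / ln(0.00160935)
  = -14.42625 / -6.43192 ≈ 2.24292

2.24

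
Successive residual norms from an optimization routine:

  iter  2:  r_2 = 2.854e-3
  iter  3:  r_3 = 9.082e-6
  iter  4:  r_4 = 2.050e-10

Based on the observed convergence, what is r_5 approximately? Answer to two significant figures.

First estimate the order: p ≈ ln(r_4/r_3) / ln(r_3/r_2) = ln(2.050e-10/9.082e-6)/ln(9.082e-6/2.854e-3) = ln(2.25721e-05)/ln(0.0031822) ≈ 1.8606.
Then r_5 ≈ r_4·(r_4/r_3)^p = 2.050e-10·(2.25721e-05)^1.8606 = 2.050e-10·2.26389e-09 ≈ 4.641e-19.

4.6e-19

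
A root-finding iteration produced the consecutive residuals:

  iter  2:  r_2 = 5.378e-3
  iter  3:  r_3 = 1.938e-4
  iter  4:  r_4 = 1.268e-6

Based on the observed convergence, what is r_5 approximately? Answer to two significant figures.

6.3e-10

First estimate the order: p ≈ ln(r_4/r_3) / ln(r_3/r_2) = ln(1.268e-6/1.938e-4)/ln(1.938e-4/5.378e-3) = ln(0.00654283)/ln(0.0360357) ≈ 1.5134.
Then r_5 ≈ r_4·(r_4/r_3)^p = 1.268e-6·(0.00654283)^1.5134 = 1.268e-6·0.000494743 ≈ 6.273e-10.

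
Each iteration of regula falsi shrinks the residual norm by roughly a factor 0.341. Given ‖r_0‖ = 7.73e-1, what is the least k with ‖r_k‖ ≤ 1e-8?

17

After k steps, ‖r_k‖ ≈ 7.73e-1·0.341^k.
Need 0.341^k ≤ 1e-8/7.73e-1 = 1.29366e-08.
k ≥ ln(1.29366e-08)/ln(0.341) = -18.1632/-1.07587 = 16.882.
Smallest integer k = 17.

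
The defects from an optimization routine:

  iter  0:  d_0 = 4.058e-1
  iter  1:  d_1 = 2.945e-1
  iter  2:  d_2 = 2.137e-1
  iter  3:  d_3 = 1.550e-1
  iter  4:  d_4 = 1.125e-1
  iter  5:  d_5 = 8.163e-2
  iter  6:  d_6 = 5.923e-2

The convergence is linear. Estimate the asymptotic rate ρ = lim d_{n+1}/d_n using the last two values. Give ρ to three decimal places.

0.726

ρ ≈ d_6/d_5 = 5.923e-2/8.163e-2 = 0.72559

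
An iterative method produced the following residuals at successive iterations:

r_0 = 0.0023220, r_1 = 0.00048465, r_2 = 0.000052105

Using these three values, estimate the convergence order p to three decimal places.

p ≈ ln(r_2/r_1) / ln(r_1/r_0)
  = ln(0.000052105/0.00048465) / ln(0.00048465/0.0023220)
  = ln(0.107511) / ln(0.208721)
  = -2.230162 / -1.566757 ≈ 1.423426

1.423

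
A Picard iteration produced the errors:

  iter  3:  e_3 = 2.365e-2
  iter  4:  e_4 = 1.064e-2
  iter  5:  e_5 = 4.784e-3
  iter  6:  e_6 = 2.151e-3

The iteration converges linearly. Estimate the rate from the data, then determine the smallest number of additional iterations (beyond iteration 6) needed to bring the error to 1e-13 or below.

30

Rate ρ ≈ e_6/e_5 = 2.151e-3/4.784e-3 = 0.4496.
After j more steps, e_{6+j} ≈ 2.151e-3·ρ^j; need ρ^j ≤ 1e-13/2.151e-3 = 4.649e-11.
j ≥ ln(4.649e-11)/ln(0.4496) = -23.7918/-0.79940 = 29.762.
So 30 more iterations are needed.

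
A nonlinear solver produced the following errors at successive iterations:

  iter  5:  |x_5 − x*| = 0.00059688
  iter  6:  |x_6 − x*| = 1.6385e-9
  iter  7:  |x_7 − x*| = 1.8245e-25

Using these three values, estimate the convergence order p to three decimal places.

p ≈ ln(|x_7 − x*|/|x_6 − x*|) / ln(|x_6 − x*|/|x_5 − x*|)
  = ln(1.8245e-25/1.6385e-9) / ln(1.6385e-9/0.00059688)
  = ln(1.11352e-16) / ln(2.74511e-06)
  = -36.733835 / -12.805689 ≈ 2.868556

2.869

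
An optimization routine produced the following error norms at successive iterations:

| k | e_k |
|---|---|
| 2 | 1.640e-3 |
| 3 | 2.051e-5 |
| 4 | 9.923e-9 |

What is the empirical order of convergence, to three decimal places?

p ≈ ln(e_4/e_3) / ln(e_3/e_2)
  = ln(9.923e-9/2.051e-5) / ln(2.051e-5/1.640e-3)
  = ln(0.000483813) / ln(0.0125061)
  = -7.633812 / -4.381539 ≈ 1.742267

1.742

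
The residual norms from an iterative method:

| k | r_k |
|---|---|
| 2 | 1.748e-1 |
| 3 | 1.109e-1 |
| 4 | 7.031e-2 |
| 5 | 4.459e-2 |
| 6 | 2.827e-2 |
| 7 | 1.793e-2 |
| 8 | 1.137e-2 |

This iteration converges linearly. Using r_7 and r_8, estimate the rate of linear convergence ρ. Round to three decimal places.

0.634

ρ ≈ r_8/r_7 = 1.137e-2/1.793e-2 = 0.63413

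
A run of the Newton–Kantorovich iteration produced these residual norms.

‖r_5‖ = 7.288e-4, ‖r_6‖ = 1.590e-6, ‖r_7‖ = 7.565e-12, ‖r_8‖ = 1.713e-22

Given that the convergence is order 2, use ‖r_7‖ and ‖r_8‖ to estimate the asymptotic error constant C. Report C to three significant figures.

C ≈ ‖r_8‖ / ‖r_7‖^2
  = 1.713e-22 / (7.565e-12)^2
  = 1.713e-22 / 5.72292e-23 ≈ 2.9932

2.99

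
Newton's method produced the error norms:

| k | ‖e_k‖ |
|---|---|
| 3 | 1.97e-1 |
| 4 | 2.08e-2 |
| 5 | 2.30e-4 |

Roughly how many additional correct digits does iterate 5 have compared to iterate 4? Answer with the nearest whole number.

Digits gained ≈ log₁₀(‖e_4‖/‖e_5‖) = log₁₀(2.08e-2/2.30e-4) = log₁₀(90.4348) ≈ 1.956.

2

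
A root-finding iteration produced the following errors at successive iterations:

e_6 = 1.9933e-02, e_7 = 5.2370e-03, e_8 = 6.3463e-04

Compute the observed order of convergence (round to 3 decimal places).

1.579

p ≈ ln(e_8/e_7) / ln(e_7/e_6)
  = ln(6.3463e-04/5.2370e-03) / ln(5.2370e-03/1.9933e-02)
  = ln(0.121182) / ln(0.26273)
  = -2.110462 / -1.336628 ≈ 1.578945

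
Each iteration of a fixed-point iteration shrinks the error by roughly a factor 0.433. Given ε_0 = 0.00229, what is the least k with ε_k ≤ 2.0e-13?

28

After k steps, ε_k ≈ 0.00229·0.433^k.
Need 0.433^k ≤ 2.0e-13/0.00229 = 8.73362e-11.
k ≥ ln(8.73362e-11)/ln(0.433) = -23.1613/-0.83702 = 27.671.
Smallest integer k = 28.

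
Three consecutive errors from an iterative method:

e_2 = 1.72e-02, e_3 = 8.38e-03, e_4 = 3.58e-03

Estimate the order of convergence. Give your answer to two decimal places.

1.18

p ≈ ln(e_4/e_3) / ln(e_3/e_2)
  = ln(3.58e-03/8.38e-03) / ln(8.38e-03/1.72e-02)
  = ln(0.427208) / ln(0.487209)
  = -0.85048 / -0.71906 ≈ 1.18277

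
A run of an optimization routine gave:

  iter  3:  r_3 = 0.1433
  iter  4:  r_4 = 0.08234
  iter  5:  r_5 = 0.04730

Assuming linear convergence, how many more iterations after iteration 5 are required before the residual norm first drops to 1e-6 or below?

20

Rate ρ ≈ r_5/r_4 = 0.04730/0.08234 = 0.5744.
After j more steps, r_{5+j} ≈ 0.04730·ρ^j; need ρ^j ≤ 1e-6/0.04730 = 2.11416e-05.
j ≥ ln(2.11416e-05)/ln(0.5744) = -10.7643/-0.55443 = 19.415.
So 20 more iterations are needed.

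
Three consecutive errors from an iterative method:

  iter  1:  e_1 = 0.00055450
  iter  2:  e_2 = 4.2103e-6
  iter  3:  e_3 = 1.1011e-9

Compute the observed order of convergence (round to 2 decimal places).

1.69

p ≈ ln(e_3/e_2) / ln(e_2/e_1)
  = ln(1.1011e-9/4.2103e-6) / ln(4.2103e-6/0.00055450)
  = ln(0.000261525) / ln(0.00759297)
  = -8.24898 / -4.88053 ≈ 1.69018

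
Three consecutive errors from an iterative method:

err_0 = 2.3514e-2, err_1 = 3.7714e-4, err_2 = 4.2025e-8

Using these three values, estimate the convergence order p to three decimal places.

p ≈ ln(err_2/err_1) / ln(err_1/err_0)
  = ln(4.2025e-8/3.7714e-4) / ln(3.7714e-4/2.3514e-2)
  = ln(0.000111431) / ln(0.016039)
  = -9.102105 / -4.132732 ≈ 2.202443

2.202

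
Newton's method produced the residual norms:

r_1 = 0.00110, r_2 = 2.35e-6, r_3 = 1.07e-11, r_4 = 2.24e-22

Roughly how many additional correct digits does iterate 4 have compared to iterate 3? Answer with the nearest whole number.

Digits gained ≈ log₁₀(r_3/r_4) = log₁₀(1.07e-11/2.24e-22) = log₁₀(4.77679e+10) ≈ 10.679.

11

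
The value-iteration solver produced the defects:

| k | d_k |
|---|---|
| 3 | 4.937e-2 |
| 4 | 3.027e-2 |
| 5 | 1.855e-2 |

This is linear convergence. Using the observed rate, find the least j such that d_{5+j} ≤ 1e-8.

30

Rate ρ ≈ d_5/d_4 = 1.855e-2/3.027e-2 = 0.6128.
After j more steps, d_{5+j} ≈ 1.855e-2·ρ^j; need ρ^j ≤ 1e-8/1.855e-2 = 5.39084e-07.
j ≥ ln(5.39084e-07)/ln(0.6128) = -14.4334/-0.48972 = 29.473.
So 30 more iterations are needed.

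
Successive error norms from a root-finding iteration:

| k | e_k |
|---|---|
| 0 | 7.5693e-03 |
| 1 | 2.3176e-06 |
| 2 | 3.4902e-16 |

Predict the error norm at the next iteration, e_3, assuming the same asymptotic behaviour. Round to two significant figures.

First estimate the order: p ≈ ln(e_2/e_1) / ln(e_1/e_0) = ln(3.4902e-16/2.3176e-06)/ln(2.3176e-06/7.5693e-03) = ln(1.50595e-10)/ln(0.000306184) ≈ 2.7951.
Then e_3 ≈ e_2·(e_2/e_1)^p = 3.4902e-16·(1.50595e-10)^2.7951 = 3.4902e-16·3.51559e-28 ≈ 1.227e-43.

1.2e-43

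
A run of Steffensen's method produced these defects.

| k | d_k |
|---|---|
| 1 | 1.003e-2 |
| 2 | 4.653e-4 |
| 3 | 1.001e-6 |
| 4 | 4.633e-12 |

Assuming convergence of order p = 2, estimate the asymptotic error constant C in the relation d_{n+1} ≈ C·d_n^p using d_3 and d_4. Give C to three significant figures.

C ≈ d_4 / d_3^2
  = 4.633e-12 / (1.001e-6)^2
  = 4.633e-12 / 1.002e-12 ≈ 4.6237

4.62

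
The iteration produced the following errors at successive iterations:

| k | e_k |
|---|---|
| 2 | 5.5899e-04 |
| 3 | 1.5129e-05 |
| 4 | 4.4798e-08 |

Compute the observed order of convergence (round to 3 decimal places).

p ≈ ln(e_4/e_3) / ln(e_3/e_2)
  = ln(4.4798e-08/1.5129e-05) / ln(1.5129e-05/5.5899e-04)
  = ln(0.00296107) / ln(0.0270649)
  = -5.822205 / -3.609518 ≈ 1.613015

1.613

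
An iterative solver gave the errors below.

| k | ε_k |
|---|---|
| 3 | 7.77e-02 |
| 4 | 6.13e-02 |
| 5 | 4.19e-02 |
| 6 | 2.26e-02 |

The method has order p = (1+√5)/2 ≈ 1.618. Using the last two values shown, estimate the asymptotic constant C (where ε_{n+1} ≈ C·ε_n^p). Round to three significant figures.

C ≈ ε_6 / ε_5^1.618
  = 2.26e-02 / (4.19e-02)^1.618
  = 2.26e-02 / 0.00589851 ≈ 3.8315

3.83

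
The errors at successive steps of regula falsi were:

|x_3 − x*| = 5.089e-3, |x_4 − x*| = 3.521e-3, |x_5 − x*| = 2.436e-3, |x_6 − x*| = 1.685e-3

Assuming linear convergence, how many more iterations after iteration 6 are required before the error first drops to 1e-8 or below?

33

Rate ρ ≈ |x_6 − x*|/|x_5 − x*| = 1.685e-3/2.436e-3 = 0.6917.
After j more steps, |x_{6+j} − x*| ≈ 1.685e-3·ρ^j; need ρ^j ≤ 1e-8/1.685e-3 = 5.93472e-06.
j ≥ ln(5.93472e-06)/ln(0.6917) = -12.0347/-0.36860 = 32.650.
So 33 more iterations are needed.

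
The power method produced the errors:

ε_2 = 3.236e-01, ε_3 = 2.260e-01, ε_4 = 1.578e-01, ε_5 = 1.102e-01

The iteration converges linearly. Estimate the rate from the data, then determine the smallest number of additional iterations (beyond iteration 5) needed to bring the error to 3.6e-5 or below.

Rate ρ ≈ ε_5/ε_4 = 1.102e-01/1.578e-01 = 0.6984.
After j more steps, ε_{5+j} ≈ 1.102e-01·ρ^j; need ρ^j ≤ 3.6e-5/1.102e-01 = 0.000326679.
j ≥ ln(0.000326679)/ln(0.6984) = -8.0265/-0.35896 = 22.360.
So 23 more iterations are needed.

23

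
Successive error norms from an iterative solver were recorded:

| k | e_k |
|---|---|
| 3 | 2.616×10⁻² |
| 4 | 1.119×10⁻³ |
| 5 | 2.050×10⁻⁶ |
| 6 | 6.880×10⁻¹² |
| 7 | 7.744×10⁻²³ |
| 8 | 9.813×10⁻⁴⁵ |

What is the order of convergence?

2

Consecutive ratios: e_8/e_7 = 9.813×10⁻⁴⁵/7.744×10⁻²³ = 1.26717e-22, e_7/e_6 = 7.744×10⁻²³/6.880×10⁻¹² = 1.12558e-11.
p ≈ ln(1.26717e-22)/ln(1.12558e-11) = -50.4201/-25.2101 ≈ 2.00.
So the convergence is quadratic (order 2).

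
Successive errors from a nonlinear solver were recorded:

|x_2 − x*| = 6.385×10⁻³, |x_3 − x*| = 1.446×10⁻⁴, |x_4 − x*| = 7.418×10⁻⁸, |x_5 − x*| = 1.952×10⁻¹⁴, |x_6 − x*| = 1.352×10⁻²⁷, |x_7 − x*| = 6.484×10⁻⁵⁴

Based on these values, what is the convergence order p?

2

Consecutive ratios: |x_7 − x*|/|x_6 − x*| = 6.484×10⁻⁵⁴/1.352×10⁻²⁷ = 4.79586e-27, |x_6 − x*|/|x_5 − x*| = 1.352×10⁻²⁷/1.952×10⁻¹⁴ = 6.92623e-14.
p ≈ ln(4.79586e-27)/ln(6.92623e-14) = -60.6020/-30.3009 ≈ 2.00.
So the convergence is quadratic (order 2).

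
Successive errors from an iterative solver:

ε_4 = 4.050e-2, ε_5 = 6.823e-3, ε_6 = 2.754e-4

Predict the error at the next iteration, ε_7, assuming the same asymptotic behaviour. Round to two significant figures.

First estimate the order: p ≈ ln(ε_6/ε_5) / ln(ε_5/ε_4) = ln(2.754e-4/6.823e-3)/ln(6.823e-3/4.050e-2) = ln(0.0403635)/ln(0.168469) ≈ 1.8023.
Then ε_7 ≈ ε_6·(ε_6/ε_5)^p = 2.754e-4·(0.0403635)^1.8023 = 2.754e-4·0.00307308 ≈ 8.463e-07.

8.5e-7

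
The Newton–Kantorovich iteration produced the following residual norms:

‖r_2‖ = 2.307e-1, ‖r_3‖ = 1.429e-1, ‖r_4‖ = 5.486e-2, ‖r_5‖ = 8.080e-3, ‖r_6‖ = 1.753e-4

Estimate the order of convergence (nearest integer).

Consecutive ratios: ‖r_6‖/‖r_5‖ = 1.753e-4/8.080e-3 = 0.0216955, ‖r_5‖/‖r_4‖ = 8.080e-3/5.486e-2 = 0.147284.
p ≈ ln(0.0216955)/ln(0.147284) = -3.8306/-1.9154 ≈ 2.00.
So the convergence is quadratic (order 2).

2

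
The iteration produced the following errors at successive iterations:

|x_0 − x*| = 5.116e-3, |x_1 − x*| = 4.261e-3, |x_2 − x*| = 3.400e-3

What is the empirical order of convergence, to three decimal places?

p ≈ ln(|x_2 − x*|/|x_1 − x*|) / ln(|x_1 − x*|/|x_0 − x*|)
  = ln(3.400e-3/4.261e-3) / ln(4.261e-3/5.116e-3)
  = ln(0.797935) / ln(0.832877)
  = -0.225728 / -0.182869 ≈ 1.234370

1.234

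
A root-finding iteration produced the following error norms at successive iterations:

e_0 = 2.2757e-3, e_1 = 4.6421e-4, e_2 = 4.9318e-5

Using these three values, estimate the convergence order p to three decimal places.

p ≈ ln(e_2/e_1) / ln(e_1/e_0)
  = ln(4.9318e-5/4.6421e-4) / ln(4.6421e-4/2.2757e-3)
  = ln(0.106241) / ln(0.203986)
  = -2.242045 / -1.589704 ≈ 1.410354

1.410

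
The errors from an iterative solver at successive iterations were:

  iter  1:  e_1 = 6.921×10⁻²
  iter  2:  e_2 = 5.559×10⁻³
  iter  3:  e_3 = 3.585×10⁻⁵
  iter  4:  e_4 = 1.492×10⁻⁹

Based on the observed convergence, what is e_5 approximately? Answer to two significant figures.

2.6e-18

First estimate the order: p ≈ ln(e_4/e_3) / ln(e_3/e_2) = ln(1.492×10⁻⁹/3.585×10⁻⁵)/ln(3.585×10⁻⁵/5.559×10⁻³) = ln(4.16179e-05)/ln(0.006449) ≈ 1.9999.
Then e_5 ≈ e_4·(e_4/e_3)^p = 1.492×10⁻⁹·(4.16179e-05)^1.9999 = 1.492×10⁻⁹·1.7338e-09 ≈ 2.587e-18.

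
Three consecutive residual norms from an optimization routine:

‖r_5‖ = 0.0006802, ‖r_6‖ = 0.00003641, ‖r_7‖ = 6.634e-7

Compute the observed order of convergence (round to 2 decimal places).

1.37

p ≈ ln(‖r_7‖/‖r_6‖) / ln(‖r_6‖/‖r_5‖)
  = ln(6.634e-7/0.00003641) / ln(0.00003641/0.0006802)
  = ln(0.0182203) / ln(0.0535284)
  = -4.00522 / -2.92754 ≈ 1.36812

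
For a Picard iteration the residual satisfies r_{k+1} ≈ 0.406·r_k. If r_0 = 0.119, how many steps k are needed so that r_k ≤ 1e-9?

21

After k steps, r_k ≈ 0.119·0.406^k.
Need 0.406^k ≤ 1e-9/0.119 = 8.40336e-09.
k ≥ ln(8.40336e-09)/ln(0.406) = -18.5946/-0.90140 = 20.629.
Smallest integer k = 21.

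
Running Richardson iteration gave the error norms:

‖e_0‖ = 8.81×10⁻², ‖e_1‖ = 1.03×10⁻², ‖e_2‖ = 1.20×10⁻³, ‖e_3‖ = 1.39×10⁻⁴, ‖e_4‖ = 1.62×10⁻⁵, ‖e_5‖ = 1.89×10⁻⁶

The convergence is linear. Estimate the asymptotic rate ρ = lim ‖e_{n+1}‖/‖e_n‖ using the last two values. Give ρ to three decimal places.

0.117

ρ ≈ ‖e_5‖/‖e_4‖ = 1.89×10⁻⁶/1.62×10⁻⁵ = 0.11667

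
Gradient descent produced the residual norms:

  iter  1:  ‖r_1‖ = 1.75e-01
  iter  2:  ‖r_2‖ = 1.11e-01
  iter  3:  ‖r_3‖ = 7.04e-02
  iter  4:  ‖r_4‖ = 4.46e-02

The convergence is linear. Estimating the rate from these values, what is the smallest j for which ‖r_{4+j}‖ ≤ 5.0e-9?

36

Rate ρ ≈ ‖r_4‖/‖r_3‖ = 4.46e-02/7.04e-02 = 0.6335.
After j more steps, ‖r_{4+j}‖ ≈ 4.46e-02·ρ^j; need ρ^j ≤ 5.0e-9/4.46e-02 = 1.12108e-07.
j ≥ ln(1.12108e-07)/ln(0.6335) = -16.0038/-0.45650 = 35.058.
So 36 more iterations are needed.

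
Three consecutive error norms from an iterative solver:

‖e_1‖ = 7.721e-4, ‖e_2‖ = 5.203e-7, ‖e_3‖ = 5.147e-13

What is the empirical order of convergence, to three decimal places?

p ≈ ln(‖e_3‖/‖e_2‖) / ln(‖e_2‖/‖e_1‖)
  = ln(5.147e-13/5.203e-7) / ln(5.203e-7/7.721e-4)
  = ln(9.89237e-07) / ln(0.000673876)
  = -13.826332 / -7.302464 ≈ 1.893379

1.893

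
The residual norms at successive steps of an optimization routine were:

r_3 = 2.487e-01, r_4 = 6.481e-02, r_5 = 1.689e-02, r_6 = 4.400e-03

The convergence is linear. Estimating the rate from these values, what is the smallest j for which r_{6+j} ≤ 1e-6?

7

Rate ρ ≈ r_6/r_5 = 4.400e-03/1.689e-02 = 0.2605.
After j more steps, r_{6+j} ≈ 4.400e-03·ρ^j; need ρ^j ≤ 1e-6/4.400e-03 = 0.000227273.
j ≥ ln(0.000227273)/ln(0.2605) = -8.3894/-1.34515 = 6.237.
So 7 more iterations are needed.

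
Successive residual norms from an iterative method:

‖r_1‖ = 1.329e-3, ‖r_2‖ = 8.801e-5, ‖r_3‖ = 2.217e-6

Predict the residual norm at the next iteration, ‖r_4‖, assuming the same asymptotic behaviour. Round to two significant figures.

First estimate the order: p ≈ ln(‖r_3‖/‖r_2‖) / ln(‖r_2‖/‖r_1‖) = ln(2.217e-6/8.801e-5)/ln(8.801e-5/1.329e-3) = ln(0.0251903)/ln(0.0662227) ≈ 1.3560.
Then ‖r_4‖ ≈ ‖r_3‖·(‖r_3‖/‖r_2‖)^p = 2.217e-6·(0.0251903)^1.3560 = 2.217e-6·0.00679317 ≈ 1.506e-08.

1.5e-8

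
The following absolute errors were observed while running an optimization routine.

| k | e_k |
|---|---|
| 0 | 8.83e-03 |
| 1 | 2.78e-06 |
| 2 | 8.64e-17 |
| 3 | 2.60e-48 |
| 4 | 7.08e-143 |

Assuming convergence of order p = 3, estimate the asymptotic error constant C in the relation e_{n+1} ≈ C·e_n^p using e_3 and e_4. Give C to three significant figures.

4.03

C ≈ e_4 / e_3^3
  = 7.08e-143 / (2.60e-48)^3
  = 7.08e-143 / 1.7576e-143 ≈ 4.0282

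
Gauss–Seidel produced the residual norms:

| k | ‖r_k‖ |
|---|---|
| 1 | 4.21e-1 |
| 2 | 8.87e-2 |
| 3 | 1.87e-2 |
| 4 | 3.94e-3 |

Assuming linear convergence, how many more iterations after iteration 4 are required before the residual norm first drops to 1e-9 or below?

Rate ρ ≈ ‖r_4‖/‖r_3‖ = 3.94e-3/1.87e-2 = 0.2107.
After j more steps, ‖r_{4+j}‖ ≈ 3.94e-3·ρ^j; need ρ^j ≤ 1e-9/3.94e-3 = 2.53807e-07.
j ≥ ln(2.53807e-07)/ln(0.2107) = -15.1867/-1.55732 = 9.752.
So 10 more iterations are needed.

10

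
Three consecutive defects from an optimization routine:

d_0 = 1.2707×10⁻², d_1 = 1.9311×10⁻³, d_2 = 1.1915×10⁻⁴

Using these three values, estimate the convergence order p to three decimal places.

1.478

p ≈ ln(d_2/d_1) / ln(d_1/d_0)
  = ln(1.1915×10⁻⁴/1.9311×10⁻³) / ln(1.9311×10⁻³/1.2707×10⁻²)
  = ln(0.0617006) / ln(0.151971)
  = -2.785462 / -1.884066 ≈ 1.478431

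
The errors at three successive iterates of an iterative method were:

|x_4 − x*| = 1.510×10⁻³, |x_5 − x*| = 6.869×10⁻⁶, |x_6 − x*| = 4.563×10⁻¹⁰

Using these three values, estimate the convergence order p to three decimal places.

p ≈ ln(|x_6 − x*|/|x_5 − x*|) / ln(|x_5 − x*|/|x_4 − x*|)
  = ln(4.563×10⁻¹⁰/6.869×10⁻⁶) / ln(6.869×10⁻⁶/1.510×10⁻³)
  = ln(6.64289e-05) / ln(0.00454901)
  = -9.619378 / -5.392846 ≈ 1.783729

1.784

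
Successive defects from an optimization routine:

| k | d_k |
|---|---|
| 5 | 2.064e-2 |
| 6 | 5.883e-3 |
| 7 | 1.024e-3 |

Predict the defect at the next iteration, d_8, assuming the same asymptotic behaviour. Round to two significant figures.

9.0e-5

First estimate the order: p ≈ ln(d_7/d_6) / ln(d_6/d_5) = ln(1.024e-3/5.883e-3)/ln(5.883e-3/2.064e-2) = ln(0.174061)/ln(0.285029) ≈ 1.3929.
Then d_8 ≈ d_7·(d_7/d_6)^p = 1.024e-3·(0.174061)^1.3929 = 1.024e-3·0.0875736 ≈ 8.968e-05.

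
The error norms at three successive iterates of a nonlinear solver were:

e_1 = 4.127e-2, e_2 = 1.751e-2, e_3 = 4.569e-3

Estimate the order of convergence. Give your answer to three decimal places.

p ≈ ln(e_3/e_2) / ln(e_2/e_1)
  = ln(4.569e-3/1.751e-2) / ln(1.751e-2/4.127e-2)
  = ln(0.260937) / ln(0.424279)
  = -1.343476 / -0.857364 ≈ 1.566984

1.567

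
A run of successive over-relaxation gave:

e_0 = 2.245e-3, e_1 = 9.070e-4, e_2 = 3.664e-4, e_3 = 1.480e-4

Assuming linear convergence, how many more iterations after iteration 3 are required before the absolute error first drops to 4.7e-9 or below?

12

Rate ρ ≈ e_3/e_2 = 1.480e-4/3.664e-4 = 0.4039.
After j more steps, e_{3+j} ≈ 1.480e-4·ρ^j; need ρ^j ≤ 4.7e-9/1.480e-4 = 3.17568e-05.
j ≥ ln(3.17568e-05)/ln(0.4039) = -10.3574/-0.90659 = 11.425.
So 12 more iterations are needed.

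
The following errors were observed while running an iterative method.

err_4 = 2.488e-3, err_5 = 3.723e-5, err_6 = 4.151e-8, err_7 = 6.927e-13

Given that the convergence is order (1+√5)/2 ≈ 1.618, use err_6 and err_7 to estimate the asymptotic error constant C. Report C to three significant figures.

C ≈ err_7 / err_6^1.618
  = 6.927e-13 / (4.151e-8)^1.618
  = 6.927e-13 / 1.13808e-12 ≈ 0.60866

0.609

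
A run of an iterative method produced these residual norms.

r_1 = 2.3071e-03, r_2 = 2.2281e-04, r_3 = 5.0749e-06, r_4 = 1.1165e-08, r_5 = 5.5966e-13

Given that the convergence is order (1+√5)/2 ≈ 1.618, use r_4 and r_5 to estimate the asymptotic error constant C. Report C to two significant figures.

4.1

C ≈ r_5 / r_4^1.618
  = 5.5966e-13 / (1.1165e-08)^1.618
  = 5.5966e-13 / 1.35968e-13 ≈ 4.1161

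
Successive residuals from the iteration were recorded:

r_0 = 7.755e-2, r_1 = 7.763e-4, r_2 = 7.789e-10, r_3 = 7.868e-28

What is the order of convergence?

Consecutive ratios: r_3/r_2 = 7.868e-28/7.789e-10 = 1.01014e-18, r_2/r_1 = 7.789e-10/7.763e-4 = 1.00335e-06.
p ≈ ln(1.01014e-18)/ln(1.00335e-06) = -41.4364/-13.8122 ≈ 3.00.
So the convergence is cubic (order 3).

3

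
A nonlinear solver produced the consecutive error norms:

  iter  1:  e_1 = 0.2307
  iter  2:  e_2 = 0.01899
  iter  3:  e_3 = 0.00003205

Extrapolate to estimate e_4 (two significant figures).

2.6e-12

First estimate the order: p ≈ ln(e_3/e_2) / ln(e_2/e_1) = ln(0.00003205/0.01899)/ln(0.01899/0.2307) = ln(0.00168773)/ln(0.0823147) ≈ 2.5566.
Then e_4 ≈ e_3·(e_3/e_2)^p = 0.00003205·(0.00168773)^2.5566 = 0.00003205·8.1531e-08 ≈ 2.613e-12.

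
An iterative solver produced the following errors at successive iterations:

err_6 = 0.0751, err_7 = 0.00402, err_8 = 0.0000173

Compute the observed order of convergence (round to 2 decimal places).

p ≈ ln(err_8/err_7) / ln(err_7/err_6)
  = ln(0.0000173/0.00402) / ln(0.00402/0.0751)
  = ln(0.00430348) / ln(0.0535286)
  = -5.44833 / -2.92754 ≈ 1.86106

1.86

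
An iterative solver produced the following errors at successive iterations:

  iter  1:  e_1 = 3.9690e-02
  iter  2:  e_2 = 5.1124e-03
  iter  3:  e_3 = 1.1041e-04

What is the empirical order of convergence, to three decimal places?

1.871

p ≈ ln(e_3/e_2) / ln(e_2/e_1)
  = ln(1.1041e-04/5.1124e-03) / ln(5.1124e-03/3.9690e-02)
  = ln(0.0215965) / ln(0.128808)
  = -3.835224 / -2.049432 ≈ 1.871359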